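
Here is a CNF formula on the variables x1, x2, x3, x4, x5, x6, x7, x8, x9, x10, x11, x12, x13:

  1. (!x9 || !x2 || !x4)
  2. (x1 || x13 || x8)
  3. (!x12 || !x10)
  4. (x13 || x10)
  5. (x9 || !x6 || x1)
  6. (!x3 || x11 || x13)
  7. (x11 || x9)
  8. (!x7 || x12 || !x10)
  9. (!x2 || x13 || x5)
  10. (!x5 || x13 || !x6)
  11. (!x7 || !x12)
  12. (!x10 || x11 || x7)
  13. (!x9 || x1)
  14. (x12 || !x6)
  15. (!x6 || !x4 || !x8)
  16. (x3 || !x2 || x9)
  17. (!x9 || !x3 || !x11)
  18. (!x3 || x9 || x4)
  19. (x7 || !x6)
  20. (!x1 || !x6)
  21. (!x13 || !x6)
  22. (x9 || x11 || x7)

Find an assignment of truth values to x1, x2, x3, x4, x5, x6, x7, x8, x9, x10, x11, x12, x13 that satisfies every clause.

x1=1, x2=0, x3=0, x4=0, x5=1, x6=0, x7=1, x8=0, x9=0, x10=0, x11=1, x12=0, x13=1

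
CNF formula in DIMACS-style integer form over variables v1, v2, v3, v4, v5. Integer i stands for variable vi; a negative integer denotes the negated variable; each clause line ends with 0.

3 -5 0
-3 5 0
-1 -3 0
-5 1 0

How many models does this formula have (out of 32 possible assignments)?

8

The models are:
  v1=F v2=F v3=F v4=F v5=F
  v1=F v2=F v3=F v4=T v5=F
  v1=F v2=T v3=F v4=F v5=F
  v1=F v2=T v3=F v4=T v5=F
  v1=T v2=F v3=F v4=F v5=F
  v1=T v2=F v3=F v4=T v5=F
  v1=T v2=T v3=F v4=F v5=F
  v1=T v2=T v3=F v4=T v5=F
Count: 8.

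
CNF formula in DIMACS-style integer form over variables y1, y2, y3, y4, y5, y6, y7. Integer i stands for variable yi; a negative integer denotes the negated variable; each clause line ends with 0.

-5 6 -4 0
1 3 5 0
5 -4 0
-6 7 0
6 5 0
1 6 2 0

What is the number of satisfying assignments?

Split on y5, then y6.
  y5=1, y6=1: forces y7=1; y1, y2, y3, y4 free → 2^4 = 16.
  y5=1, y6=0: y3, y7 free; 3 ways for (y1,y2,y4) × 2^2 = 12.
  y5=0, y6=1: y2 free; 3 ways for (y1,y3,y4,y7) × 2^1 = 6.
  y5=0, y6=0: a clause becomes empty — 0.
Total: 16 + 12 + 6 + 0 = 34.

34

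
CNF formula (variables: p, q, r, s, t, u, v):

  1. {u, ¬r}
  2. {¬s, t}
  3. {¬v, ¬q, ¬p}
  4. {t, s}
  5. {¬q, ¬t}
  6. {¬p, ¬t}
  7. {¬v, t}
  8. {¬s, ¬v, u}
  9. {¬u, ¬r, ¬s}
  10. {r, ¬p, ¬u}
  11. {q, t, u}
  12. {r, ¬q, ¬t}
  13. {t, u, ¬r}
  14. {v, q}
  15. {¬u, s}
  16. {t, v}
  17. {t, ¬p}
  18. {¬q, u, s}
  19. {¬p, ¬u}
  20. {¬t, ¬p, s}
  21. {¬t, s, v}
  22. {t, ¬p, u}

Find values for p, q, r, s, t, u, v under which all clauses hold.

p = F, q = F, r = F, s = T, t = T, u = T, v = T

Pure literal: p appears only negated; assign p = False.
Try q = False.
  then v is forced to True.
  then t is forced to True.
For the remaining variables, r = False, s = True, u = True works.
Every clause has at least one true literal under this assignment.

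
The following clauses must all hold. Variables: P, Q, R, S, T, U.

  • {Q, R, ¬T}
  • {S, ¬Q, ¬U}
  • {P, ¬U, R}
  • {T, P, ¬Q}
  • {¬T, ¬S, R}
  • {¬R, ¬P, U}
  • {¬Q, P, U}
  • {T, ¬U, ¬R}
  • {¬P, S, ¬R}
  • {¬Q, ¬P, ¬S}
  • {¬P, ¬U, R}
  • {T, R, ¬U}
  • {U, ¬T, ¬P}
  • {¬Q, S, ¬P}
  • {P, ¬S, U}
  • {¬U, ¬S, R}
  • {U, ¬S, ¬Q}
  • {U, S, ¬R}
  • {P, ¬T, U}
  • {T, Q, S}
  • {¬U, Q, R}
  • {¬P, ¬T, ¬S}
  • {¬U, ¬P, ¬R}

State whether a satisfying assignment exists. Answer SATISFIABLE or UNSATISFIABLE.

SATISFIABLE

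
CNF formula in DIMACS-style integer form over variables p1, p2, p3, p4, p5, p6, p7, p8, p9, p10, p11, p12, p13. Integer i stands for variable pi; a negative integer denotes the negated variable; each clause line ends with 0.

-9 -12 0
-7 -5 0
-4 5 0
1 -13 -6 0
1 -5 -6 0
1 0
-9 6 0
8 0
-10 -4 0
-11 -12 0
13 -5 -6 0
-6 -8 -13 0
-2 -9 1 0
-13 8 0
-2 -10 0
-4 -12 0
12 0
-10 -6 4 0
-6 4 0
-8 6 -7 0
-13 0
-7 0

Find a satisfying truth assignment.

The clause (p1) is unit: p1 must be True.
The clause (p8) is unit: p8 must be True.
The clause (p12) is unit: p12 must be True.
(¬p9) is a unit clause, so p9 = False.
(¬p11) is a unit clause, so p11 = False.
The clause (¬p4) is unit: p4 must be False.
Unit propagation: (¬p6) forces p6 = False.
(¬p7) is a unit clause, so p7 = False.
(¬p13) is a unit clause, so p13 = False.
Pure literal: p2 appears only negated; assign p2 = False.
p3, p5, p10 are now unconstrained; take p3 = False, p5 = True, p10 = True.
Check each clause:
  1. {¬p12, ¬p9} — ¬p9 is true.
  2. {¬p5, ¬p7} — ¬p7 is true.
  3. {p5, ¬p4} — ¬p4 is true.
  4. {p1, ¬p6, ¬p13} — p1 is true.
  5. {p1, ¬p6, ¬p5} — p1 is true.
  6. {p1} — p1 is true.
  7. {p6, ¬p9} — ¬p9 is true.
  8. {p8} — p8 is true.
  9. {¬p10, ¬p4} — ¬p4 is true.
  10. {¬p12, ¬p11} — ¬p11 is true.
  11. {¬p6, ¬p5, p13} — ¬p6 is true.
  12. {¬p13, ¬p8, ¬p6} — ¬p6 is true.
  13. {¬p2, p1, ¬p9} — p1 is true.
  14. {p8, ¬p13} — p8 is true.
  15. {¬p10, ¬p2} — ¬p2 is true.
  16. {¬p4, ¬p12} — ¬p4 is true.
  17. {p12} — p12 is true.
  18. {¬p10, p4, ¬p6} — ¬p6 is true.
  19. {¬p6, p4} — ¬p6 is true.
  20. {p6, ¬p7, ¬p8} — ¬p7 is true.
  21. {¬p13} — ¬p13 is true.
  22. {¬p7} — ¬p7 is true.

p1=True, p2=False, p3=False, p4=False, p5=True, p6=False, p7=False, p8=True, p9=False, p10=True, p11=False, p12=True, p13=False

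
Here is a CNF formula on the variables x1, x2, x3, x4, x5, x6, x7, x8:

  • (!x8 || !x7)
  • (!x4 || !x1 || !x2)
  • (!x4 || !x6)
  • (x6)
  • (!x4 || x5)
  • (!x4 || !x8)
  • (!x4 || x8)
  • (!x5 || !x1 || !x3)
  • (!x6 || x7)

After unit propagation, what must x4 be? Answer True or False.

False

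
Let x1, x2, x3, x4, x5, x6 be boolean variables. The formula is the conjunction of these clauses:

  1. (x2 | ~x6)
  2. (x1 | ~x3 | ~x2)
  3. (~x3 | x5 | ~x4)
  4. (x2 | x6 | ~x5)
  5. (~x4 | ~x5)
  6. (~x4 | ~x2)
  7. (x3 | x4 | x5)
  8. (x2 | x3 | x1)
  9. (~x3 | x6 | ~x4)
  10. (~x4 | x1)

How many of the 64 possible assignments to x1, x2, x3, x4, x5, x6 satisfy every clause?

Case analysis on x4 and x2:
  x4=1, x2=1: a clause becomes empty — 0.
  x4=1, x2=0: remaining (x1,x3,x5,x6) ∈ {(1,0,0,0)} — 1.
  x4=0, x2=1: x6 free; 4 ways for (x1,x3,x5) × 2^1 = 8.
  x4=0, x2=0: remaining (x1,x3,x5,x6) ∈ {(0,1,0,0); (1,1,0,0)} — 2.
Total: 0 + 1 + 8 + 2 = 11.

11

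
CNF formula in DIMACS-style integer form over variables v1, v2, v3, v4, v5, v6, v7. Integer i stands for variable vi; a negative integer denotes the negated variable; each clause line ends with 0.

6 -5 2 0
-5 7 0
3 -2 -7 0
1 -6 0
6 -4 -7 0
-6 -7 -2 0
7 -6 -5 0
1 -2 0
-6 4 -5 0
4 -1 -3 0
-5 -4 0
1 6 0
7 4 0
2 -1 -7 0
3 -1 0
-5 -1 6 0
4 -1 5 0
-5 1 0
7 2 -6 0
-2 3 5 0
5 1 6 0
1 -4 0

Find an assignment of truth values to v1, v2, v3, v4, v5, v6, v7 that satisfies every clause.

v1=T, v2=F, v3=T, v4=T, v5=F, v6=F, v7=F

Check each clause:
  1. (v2 || v6 || !v5) — !v5 is true.
  2. (!v5 || v7) — !v5 is true.
  3. (!v7 || v3 || !v2) — !v7 is true.
  4. (!v6 || v1) — v1 is true.
  5. (v6 || !v7 || !v4) — !v7 is true.
  6. (!v6 || !v7 || !v2) — !v7 is true.
  7. (v7 || !v5 || !v6) — !v6 is true.
  8. (v1 || !v2) — v1 is true.
  9. (!v6 || v4 || !v5) — !v6 is true.
  10. (v4 || !v3 || !v1) — v4 is true.
  11. (!v5 || !v4) — !v5 is true.
  12. (v6 || v1) — v1 is true.
  13. (v4 || v7) — v4 is true.
  14. (!v7 || !v1 || v2) — !v7 is true.
  15. (!v1 || v3) — v3 is true.
  16. (!v5 || v6 || !v1) — !v5 is true.
  17. (!v1 || v5 || v4) — v4 is true.
  18. (!v5 || v1) — v1 is true.
  19. (!v6 || v7 || v2) — !v6 is true.
  20. (v3 || !v2 || v5) — v3 is true.
  21. (v6 || v5 || v1) — v1 is true.
  22. (v1 || !v4) — v1 is true.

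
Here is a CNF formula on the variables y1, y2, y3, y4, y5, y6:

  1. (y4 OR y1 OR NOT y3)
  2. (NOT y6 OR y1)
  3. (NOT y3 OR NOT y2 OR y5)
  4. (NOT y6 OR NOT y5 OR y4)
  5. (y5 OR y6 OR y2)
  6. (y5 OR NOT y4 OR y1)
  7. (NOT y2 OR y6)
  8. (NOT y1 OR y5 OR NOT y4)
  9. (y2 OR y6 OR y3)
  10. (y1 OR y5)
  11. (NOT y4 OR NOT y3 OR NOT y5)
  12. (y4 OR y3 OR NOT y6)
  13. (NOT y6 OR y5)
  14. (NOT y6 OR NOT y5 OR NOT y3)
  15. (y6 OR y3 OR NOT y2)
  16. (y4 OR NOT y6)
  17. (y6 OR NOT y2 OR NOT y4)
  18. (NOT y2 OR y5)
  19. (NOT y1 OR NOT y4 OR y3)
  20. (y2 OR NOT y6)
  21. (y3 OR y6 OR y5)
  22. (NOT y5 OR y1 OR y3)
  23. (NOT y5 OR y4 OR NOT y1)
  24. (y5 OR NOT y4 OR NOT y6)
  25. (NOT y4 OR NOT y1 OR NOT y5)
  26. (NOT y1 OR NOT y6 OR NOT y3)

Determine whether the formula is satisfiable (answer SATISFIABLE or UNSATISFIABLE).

UNSATISFIABLE

y5 = True:
  y6 = True:
    propagation gives y1=True, y4=True; an empty clause results — contradiction.
  y6 = False:
    propagation gives y2=False, y3=True, y4=False, y1=True; an empty clause results — contradiction.
y5 = False:
  propagation gives y1=True, y4=False, y6=False, y2=True; an empty clause results — contradiction.
Every branch closes, so no satisfying assignment exists.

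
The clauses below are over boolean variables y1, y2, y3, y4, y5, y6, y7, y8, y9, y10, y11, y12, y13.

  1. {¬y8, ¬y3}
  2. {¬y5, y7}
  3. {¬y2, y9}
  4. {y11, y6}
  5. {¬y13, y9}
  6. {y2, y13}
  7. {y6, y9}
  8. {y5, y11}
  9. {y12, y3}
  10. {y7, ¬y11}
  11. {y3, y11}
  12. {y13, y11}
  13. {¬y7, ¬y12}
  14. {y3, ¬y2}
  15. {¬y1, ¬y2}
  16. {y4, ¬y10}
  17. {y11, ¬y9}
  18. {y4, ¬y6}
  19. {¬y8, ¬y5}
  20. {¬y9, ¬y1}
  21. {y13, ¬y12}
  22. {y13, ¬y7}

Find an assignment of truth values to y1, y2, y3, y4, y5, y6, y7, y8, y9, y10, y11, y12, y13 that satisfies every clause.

y1=False, y2=True, y3=True, y4=True, y5=False, y6=False, y7=True, y8=False, y9=True, y10=True, y11=True, y12=False, y13=True

y1 occurs only negated in the remaining clauses — set y1 = False.
Pure literal: y4 appears only positively; assign y4 = True.
Branch on y2: take y2 = True.
  then y9 is forced to True.
  then y3 is forced to True.
  then y8 is forced to False.
  then y11 is forced to True.
  then y7 is forced to True.
  then y12 is forced to False.
  then y13 is forced to True.
y5, y6, y10 are now unconstrained; take y5 = False, y6 = False, y10 = True.
Check each clause:
  1. {¬y8, ¬y3} — ¬y8 is true.
  2. {y7, ¬y5} — ¬y5 is true.
  3. {y9, ¬y2} — y9 is true.
  4. {y6, y11} — y11 is true.
  5. {¬y13, y9} — y9 is true.
  6. {y13, y2} — y2 is true.
  7. {y9, y6} — y9 is true.
  8. {y5, y11} — y11 is true.
  9. {y3, y12} — y3 is true.
  10. {y7, ¬y11} — y7 is true.
  11. {y3, y11} — y3 is true.
  12. {y11, y13} — y11 is true.
  13. {¬y7, ¬y12} — ¬y12 is true.
  14. {¬y2, y3} — y3 is true.
  15. {¬y1, ¬y2} — ¬y1 is true.
  16. {¬y10, y4} — y4 is true.
  17. {¬y9, y11} — y11 is true.
  18. {¬y6, y4} — ¬y6 is true.
  19. {¬y8, ¬y5} — ¬y8 is true.
  20. {¬y1, ¬y9} — ¬y1 is true.
  21. {y13, ¬y12} — ¬y12 is true.
  22. {y13, ¬y7} — y13 is true.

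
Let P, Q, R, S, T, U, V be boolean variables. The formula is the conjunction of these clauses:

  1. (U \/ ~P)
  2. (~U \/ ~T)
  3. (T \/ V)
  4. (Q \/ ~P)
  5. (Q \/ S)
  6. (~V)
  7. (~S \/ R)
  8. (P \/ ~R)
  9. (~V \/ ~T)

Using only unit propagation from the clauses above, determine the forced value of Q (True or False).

True

(~V) is a unit clause: V = False.
In (V \/ T), V is now false; T must hold, so T = True.
(~T \/ ~U): since T = True, the clause reduces to (~U). U = False.
From (U \/ ~P) and U = False: P = False.
(P \/ ~R) with P = False leaves only ~R, so R = False.
(R \/ ~S): since R = False, the clause reduces to (~S). S = False.
(S \/ Q) with S = False leaves only Q, so Q = True.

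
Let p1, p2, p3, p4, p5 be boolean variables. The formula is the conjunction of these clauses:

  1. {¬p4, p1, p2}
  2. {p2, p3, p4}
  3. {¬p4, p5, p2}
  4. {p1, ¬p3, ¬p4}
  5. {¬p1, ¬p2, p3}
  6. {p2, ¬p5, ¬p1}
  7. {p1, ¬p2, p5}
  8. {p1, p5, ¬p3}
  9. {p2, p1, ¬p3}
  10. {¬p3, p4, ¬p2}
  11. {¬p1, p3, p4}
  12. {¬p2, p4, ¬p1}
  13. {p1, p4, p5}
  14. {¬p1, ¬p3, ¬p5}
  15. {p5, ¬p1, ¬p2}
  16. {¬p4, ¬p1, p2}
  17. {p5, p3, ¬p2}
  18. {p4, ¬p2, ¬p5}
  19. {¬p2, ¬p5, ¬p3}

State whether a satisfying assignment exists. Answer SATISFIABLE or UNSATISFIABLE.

SATISFIABLE

Try p1 = False.
The remaining clauses are satisfied by p2 = True, p3 = False, p4 = True, p5 = True.
So p1=0, p2=1, p3=0, p4=1, p5=1 is a satisfying assignment.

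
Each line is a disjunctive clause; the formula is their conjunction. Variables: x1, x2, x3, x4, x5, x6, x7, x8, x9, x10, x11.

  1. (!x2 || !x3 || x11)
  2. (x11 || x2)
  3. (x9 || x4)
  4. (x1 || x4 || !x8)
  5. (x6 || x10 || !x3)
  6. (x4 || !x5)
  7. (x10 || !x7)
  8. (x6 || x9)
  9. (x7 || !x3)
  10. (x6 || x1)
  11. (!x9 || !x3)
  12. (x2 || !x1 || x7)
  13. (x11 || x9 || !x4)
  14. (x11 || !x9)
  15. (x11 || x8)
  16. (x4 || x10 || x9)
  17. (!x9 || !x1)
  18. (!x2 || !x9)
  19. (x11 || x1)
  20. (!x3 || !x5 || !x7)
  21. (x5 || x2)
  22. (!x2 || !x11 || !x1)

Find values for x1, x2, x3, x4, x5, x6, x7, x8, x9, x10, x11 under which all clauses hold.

Pure literal: x3 appears only negated; assign x3 = False.
Pure literal: x6 appears only positively; assign x6 = True.
Set x1 = True and propagate.
  then x9 is forced to False.
  then x4 is forced to True.
  then x11 is forced to True.
  then x2 is forced to False.
  then x7 is forced to True.
  then x10 is forced to True.
  then x5 is forced to True.
x8 is now unconstrained; take x8 = True.
Check each clause:
  1. (x11 || !x2 || !x3) — x11 is true.
  2. (x11 || x2) — x11 is true.
  3. (x9 || x4) — x4 is true.
  4. (x1 || !x8 || x4) — x1 is true.
  5. (!x3 || x10 || x6) — x10 is true.
  6. (!x5 || x4) — x4 is true.
  7. (x10 || !x7) — x10 is true.
  8. (x9 || x6) — x6 is true.
  9. (!x3 || x7) — !x3 is true.
  10. (x6 || x1) — x1 is true.
  11. (!x3 || !x9) — !x3 is true.
  12. (!x1 || x2 || x7) — x7 is true.
  13. (x11 || !x4 || x9) — x11 is true.
  14. (x11 || !x9) — x11 is true.
  15. (x8 || x11) — x8 is true.
  16. (x10 || x9 || x4) — x10 is true.
  17. (!x1 || !x9) — !x9 is true.
  18. (!x9 || !x2) — !x2 is true.
  19. (x11 || x1) — x1 is true.
  20. (!x5 || !x7 || !x3) — !x3 is true.
  21. (x5 || x2) — x5 is true.
  22. (!x2 || !x1 || !x11) — !x2 is true.

x1=True, x2=False, x3=False, x4=True, x5=True, x6=True, x7=True, x8=True, x9=False, x10=True, x11=True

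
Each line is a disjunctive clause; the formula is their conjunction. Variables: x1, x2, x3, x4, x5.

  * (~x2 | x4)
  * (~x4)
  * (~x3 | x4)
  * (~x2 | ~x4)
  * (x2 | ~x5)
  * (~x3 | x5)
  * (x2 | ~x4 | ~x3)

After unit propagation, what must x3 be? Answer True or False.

False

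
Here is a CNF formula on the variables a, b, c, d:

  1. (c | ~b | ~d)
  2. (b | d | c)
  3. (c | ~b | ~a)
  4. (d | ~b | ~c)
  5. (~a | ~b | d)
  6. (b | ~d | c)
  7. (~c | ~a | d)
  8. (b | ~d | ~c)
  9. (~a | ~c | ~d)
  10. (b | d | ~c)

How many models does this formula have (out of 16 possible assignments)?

2

The models are:
  a=0 b=1 c=0 d=0
  a=0 b=1 c=1 d=1
Count: 2.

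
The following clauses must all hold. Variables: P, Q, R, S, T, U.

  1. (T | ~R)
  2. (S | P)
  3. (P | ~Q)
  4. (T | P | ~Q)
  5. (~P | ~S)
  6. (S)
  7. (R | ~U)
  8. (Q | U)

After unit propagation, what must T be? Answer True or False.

True

(S) is a unit clause: S = True.
In (~P | ~S), ~S is now false; ~P must hold, so P = False.
From (~Q | P) and P = False: Q = False.
From (Q | U) and Q = False: U = True.
From (R | ~U) and U = True: R = True.
From (~R | T) and R = True: T = True.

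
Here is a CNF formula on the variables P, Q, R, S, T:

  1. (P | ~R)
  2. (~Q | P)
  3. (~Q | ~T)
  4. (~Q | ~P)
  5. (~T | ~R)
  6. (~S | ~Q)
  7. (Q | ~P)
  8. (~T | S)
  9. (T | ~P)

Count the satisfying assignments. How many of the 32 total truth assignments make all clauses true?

3

Satisfying assignments:
  P=0 Q=0 R=0 S=0 T=0
  P=0 Q=0 R=0 S=1 T=0
  P=0 Q=0 R=0 S=1 T=1
That's 3 in total.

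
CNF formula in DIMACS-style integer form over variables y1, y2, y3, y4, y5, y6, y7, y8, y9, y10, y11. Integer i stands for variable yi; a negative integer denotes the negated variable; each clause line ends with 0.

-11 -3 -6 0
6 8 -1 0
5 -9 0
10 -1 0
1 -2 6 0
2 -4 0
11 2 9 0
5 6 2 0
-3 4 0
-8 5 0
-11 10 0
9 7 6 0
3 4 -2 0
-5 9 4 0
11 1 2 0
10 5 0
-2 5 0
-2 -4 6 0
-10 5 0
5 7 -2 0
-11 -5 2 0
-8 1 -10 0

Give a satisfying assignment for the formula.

y1 = T, y2 = T, y3 = F, y4 = T, y5 = T, y6 = T, y7 = F, y8 = T, y9 = T, y10 = T, y11 = T

Check each clause:
  1. (~y6 \/ ~y3 \/ ~y11) — ~y3 is true.
  2. (y8 \/ y6 \/ ~y1) — y8 is true.
  3. (~y9 \/ y5) — y5 is true.
  4. (~y1 \/ y10) — y10 is true.
  5. (y6 \/ ~y2 \/ y1) — y1 is true.
  6. (~y4 \/ y2) — y2 is true.
  7. (y2 \/ y11 \/ y9) — y9 is true.
  8. (y6 \/ y5 \/ y2) — y2 is true.
  9. (y4 \/ ~y3) — y4 is true.
  10. (~y8 \/ y5) — y5 is true.
  11. (y10 \/ ~y11) — y10 is true.
  12. (y9 \/ y7 \/ y6) — y9 is true.
  13. (y4 \/ ~y2 \/ y3) — y4 is true.
  14. (y9 \/ y4 \/ ~y5) — y9 is true.
  15. (y2 \/ y11 \/ y1) — y1 is true.
  16. (y5 \/ y10) — y10 is true.
  17. (y5 \/ ~y2) — y5 is true.
  18. (~y2 \/ y6 \/ ~y4) — y6 is true.
  19. (y5 \/ ~y10) — y5 is true.
  20. (y5 \/ y7 \/ ~y2) — y5 is true.
  21. (y2 \/ ~y11 \/ ~y5) — y2 is true.
  22. (~y8 \/ ~y10 \/ y1) — y1 is true.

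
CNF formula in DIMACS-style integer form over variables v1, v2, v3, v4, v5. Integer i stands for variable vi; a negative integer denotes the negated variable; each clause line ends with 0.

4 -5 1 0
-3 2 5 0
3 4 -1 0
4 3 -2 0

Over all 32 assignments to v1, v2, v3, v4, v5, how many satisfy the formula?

Split on v3, then v4.
  v3=1, v4=1: v1 free; 3 ways for (v2,v5) × 2^1 = 6.
  v3=1, v4=0: remaining (v1,v2,v5) ∈ {(0,1,0); (1,0,1); (1,1,0); (1,1,1)} — 4.
  v3=0, v4=1: v1, v2, v5 free → 2^3 = 8.
  v3=0, v4=0: remaining (v1,v2,v5) ∈ {(0,0,0)} — 1.
Total: 6 + 4 + 8 + 1 = 19.

19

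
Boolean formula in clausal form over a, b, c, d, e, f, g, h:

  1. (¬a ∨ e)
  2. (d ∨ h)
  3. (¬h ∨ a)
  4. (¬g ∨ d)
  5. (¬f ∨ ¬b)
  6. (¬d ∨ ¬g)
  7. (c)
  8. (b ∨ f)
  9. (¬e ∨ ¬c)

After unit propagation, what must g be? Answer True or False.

False

(c) is a unit clause: c = True.
(¬c ∨ ¬e) with c = True leaves only ¬e, so e = False.
(e ∨ ¬a): since e = False, the clause reduces to (¬a). a = False.
In (a ∨ ¬h), a is now false; ¬h must hold, so h = False.
(h ∨ d): since h = False, the clause reduces to (d). d = True.
(¬d ∨ ¬g) with d = True leaves only ¬g, so g = False.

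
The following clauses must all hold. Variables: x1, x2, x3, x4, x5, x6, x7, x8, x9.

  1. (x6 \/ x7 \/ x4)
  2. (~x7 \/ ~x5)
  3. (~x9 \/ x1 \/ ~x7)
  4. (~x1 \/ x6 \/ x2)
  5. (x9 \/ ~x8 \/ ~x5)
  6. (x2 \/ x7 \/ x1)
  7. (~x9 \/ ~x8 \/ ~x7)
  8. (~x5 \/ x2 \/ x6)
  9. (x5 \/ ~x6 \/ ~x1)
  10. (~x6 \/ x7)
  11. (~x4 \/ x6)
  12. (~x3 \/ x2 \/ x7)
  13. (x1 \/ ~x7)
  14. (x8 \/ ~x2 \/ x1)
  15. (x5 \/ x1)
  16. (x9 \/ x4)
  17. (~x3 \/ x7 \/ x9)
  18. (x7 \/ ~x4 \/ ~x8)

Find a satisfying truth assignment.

x1=1, x2=1, x3=0, x4=0, x5=0, x6=0, x7=1, x8=0, x9=1

x3 occurs only negated in the remaining clauses — set x3 = False.
Branch on x1: take x1 = True.
The remaining clauses are satisfied by x2 = True, x4 = False, x5 = False, x6 = False, x7 = True, x8 = False, x9 = True.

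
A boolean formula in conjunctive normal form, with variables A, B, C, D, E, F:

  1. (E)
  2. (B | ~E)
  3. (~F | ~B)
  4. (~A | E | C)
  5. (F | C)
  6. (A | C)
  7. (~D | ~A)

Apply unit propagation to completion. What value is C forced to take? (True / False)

True

(E) stands alone — E = True.
From (~E | B) and E = True: B = True.
(~F | ~B) with B = True leaves only ~F, so F = False.
(F | C): since F = False, the clause reduces to (C). C = True.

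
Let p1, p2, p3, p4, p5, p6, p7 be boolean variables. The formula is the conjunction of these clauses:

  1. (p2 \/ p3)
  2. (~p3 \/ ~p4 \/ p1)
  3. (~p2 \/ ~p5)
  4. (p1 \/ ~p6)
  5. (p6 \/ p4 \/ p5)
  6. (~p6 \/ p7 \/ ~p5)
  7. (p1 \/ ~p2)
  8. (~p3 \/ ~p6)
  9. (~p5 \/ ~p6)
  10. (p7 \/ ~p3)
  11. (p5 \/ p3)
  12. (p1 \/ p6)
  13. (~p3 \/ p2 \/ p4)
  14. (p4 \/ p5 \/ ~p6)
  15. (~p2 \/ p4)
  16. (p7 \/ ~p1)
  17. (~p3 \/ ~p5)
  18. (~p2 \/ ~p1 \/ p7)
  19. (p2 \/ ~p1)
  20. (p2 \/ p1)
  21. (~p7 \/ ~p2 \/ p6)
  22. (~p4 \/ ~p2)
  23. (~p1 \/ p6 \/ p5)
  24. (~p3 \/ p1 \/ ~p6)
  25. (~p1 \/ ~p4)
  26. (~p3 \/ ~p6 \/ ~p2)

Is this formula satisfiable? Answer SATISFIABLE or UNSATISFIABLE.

UNSATISFIABLE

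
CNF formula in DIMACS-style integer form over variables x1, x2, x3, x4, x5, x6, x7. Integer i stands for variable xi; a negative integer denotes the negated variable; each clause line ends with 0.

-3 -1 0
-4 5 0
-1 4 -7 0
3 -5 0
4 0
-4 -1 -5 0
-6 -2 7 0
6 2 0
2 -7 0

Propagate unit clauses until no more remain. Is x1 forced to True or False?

(x4) is a unit clause: x4 = True.
(x5 || !x4) with x4 = True leaves only x5, so x5 = True.
(!x5 || x3): since x5 = True, the clause reduces to (x3). x3 = True.
(!x1 || !x3): since x3 = True, the clause reduces to (!x1). x1 = False.

False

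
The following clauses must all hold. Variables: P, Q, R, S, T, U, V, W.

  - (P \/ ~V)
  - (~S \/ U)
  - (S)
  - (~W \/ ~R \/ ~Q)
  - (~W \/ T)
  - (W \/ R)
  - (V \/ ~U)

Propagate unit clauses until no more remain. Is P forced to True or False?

Unit clause (S) sets S = True.
From (U \/ ~S) and S = True: U = True.
(V \/ ~U) with U = True leaves only V, so V = True.
(P \/ ~V) with V = True leaves only P, so P = True.

True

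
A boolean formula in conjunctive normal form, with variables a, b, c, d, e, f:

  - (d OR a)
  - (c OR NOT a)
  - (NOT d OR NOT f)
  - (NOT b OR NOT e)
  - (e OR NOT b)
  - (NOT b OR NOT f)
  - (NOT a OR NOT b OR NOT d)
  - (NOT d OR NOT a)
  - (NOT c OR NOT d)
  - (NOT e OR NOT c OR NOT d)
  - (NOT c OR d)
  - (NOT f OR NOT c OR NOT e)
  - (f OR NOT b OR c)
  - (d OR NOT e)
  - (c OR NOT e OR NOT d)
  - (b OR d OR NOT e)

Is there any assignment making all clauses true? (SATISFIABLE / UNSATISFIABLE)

Set a = False and propagate.
  then d is forced to True.
  then f is forced to False.
  then c is forced to False.
  then b is forced to False.
  then e is forced to False.
So a = 0, b = 0, c = 0, d = 1, e = 0, f = 0 is a satisfying assignment.

SATISFIABLE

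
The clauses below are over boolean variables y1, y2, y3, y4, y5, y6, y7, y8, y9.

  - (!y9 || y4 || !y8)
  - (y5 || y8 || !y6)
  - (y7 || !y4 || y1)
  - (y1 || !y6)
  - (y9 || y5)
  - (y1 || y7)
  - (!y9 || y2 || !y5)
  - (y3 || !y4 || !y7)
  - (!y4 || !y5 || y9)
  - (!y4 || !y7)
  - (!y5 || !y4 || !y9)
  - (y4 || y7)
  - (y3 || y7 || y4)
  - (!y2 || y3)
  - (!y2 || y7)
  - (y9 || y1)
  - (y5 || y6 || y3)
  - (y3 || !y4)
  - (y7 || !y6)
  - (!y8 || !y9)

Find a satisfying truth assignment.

y1 occurs only positively in the remaining clauses — set y1 = True.
Branch on y2: take y2 = False.
Try y3 = False.
  then y4 is forced to False.
  then y7 is forced to True.
For the remaining variables, y5 = True, y6 = False, y8 = True, y9 = False works.

y1=T, y2=F, y3=F, y4=F, y5=T, y6=F, y7=T, y8=T, y9=F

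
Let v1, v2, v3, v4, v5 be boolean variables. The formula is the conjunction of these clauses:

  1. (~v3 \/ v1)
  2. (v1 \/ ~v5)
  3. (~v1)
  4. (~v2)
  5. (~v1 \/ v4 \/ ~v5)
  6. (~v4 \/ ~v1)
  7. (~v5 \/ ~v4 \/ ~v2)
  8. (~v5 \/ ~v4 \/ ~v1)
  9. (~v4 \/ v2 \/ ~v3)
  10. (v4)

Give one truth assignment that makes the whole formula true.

v1=F, v2=F, v3=F, v4=T, v5=F

(~v1) is a unit clause, so v1 = False.
The clause (~v3) is unit: v3 must be False.
Unit propagation: (~v5) forces v5 = False.
Unit propagation: (~v2) forces v2 = False.
(v4) is a unit clause, so v4 = True.
Every clause has at least one true literal under this assignment.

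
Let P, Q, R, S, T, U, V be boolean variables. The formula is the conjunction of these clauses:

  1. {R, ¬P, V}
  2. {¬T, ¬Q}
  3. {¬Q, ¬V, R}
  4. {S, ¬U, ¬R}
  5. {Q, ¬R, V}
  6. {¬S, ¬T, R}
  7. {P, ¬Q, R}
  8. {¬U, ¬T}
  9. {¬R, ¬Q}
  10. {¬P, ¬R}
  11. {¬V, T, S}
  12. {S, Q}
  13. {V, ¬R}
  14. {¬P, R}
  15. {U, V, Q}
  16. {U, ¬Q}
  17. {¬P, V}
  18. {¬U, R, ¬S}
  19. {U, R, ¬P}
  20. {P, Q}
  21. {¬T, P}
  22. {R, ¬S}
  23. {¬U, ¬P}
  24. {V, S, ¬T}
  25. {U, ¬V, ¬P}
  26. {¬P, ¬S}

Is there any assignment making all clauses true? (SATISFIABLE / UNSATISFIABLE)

UNSATISFIABLE

R = True:
  propagation gives Q=False, V=True, P=False; an empty clause results — contradiction.
R = False:
  propagation gives P=False, Q=False; an empty clause results — contradiction.
Every branch closes, so no satisfying assignment exists.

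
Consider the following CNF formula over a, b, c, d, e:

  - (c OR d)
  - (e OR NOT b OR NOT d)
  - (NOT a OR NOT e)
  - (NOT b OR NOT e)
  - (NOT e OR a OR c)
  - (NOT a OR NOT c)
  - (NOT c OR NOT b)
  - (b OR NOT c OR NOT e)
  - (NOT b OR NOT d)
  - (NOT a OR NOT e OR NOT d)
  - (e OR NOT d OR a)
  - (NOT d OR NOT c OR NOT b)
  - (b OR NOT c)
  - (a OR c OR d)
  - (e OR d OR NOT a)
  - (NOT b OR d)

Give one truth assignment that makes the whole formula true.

a=T, b=F, c=F, d=T, e=F

Try a = True.
  then e is forced to False.
  then c is forced to False.
  then d is forced to True.
  then b is forced to False.
Every clause has at least one true literal under this assignment.
Check each clause:
  1. (c OR d) — d is true.
  2. (NOT b OR NOT d OR e) — NOT b is true.
  3. (NOT e OR NOT a) — NOT e is true.
  4. (NOT b OR NOT e) — NOT e is true.
  5. (c OR NOT e OR a) — a is true.
  6. (NOT c OR NOT a) — NOT c is true.
  7. (NOT b OR NOT c) — NOT c is true.
  8. (b OR NOT c OR NOT e) — NOT e is true.
  9. (NOT d OR NOT b) — NOT b is true.
  10. (NOT d OR NOT e OR NOT a) — NOT e is true.
  11. (e OR NOT d OR a) — a is true.
  12. (NOT b OR NOT d OR NOT c) — NOT c is true.
  13. (NOT c OR b) — NOT c is true.
  14. (a OR c OR d) — a is true.
  15. (d OR e OR NOT a) — d is true.
  16. (NOT b OR d) — d is true.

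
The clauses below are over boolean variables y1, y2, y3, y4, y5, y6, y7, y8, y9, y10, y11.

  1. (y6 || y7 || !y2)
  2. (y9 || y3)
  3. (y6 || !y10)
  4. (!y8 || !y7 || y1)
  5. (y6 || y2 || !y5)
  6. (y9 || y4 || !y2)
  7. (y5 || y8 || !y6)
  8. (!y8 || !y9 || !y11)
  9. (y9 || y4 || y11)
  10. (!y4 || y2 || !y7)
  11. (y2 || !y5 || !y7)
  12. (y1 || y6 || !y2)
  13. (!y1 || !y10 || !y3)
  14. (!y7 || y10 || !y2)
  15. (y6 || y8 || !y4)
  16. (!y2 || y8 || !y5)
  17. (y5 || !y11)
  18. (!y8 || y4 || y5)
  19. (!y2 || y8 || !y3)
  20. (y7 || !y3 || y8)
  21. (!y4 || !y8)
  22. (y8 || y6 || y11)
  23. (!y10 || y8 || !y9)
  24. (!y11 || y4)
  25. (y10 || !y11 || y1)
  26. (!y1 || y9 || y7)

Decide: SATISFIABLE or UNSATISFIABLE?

Set y1 = True and propagate.
Try y2 = False.
Set y3 = False and propagate.
  then y9 is forced to True.
The remaining clauses are satisfied by y4 = True, y5 = True, y6 = True, y7 = False, y8 = False, y10 = False, y11 = True.
Every clause has at least one true literal under this assignment.
So y1=True, y2=False, y3=False, y4=True, y5=True, y6=True, y7=False, y8=False, y9=True, y10=False, y11=True is a satisfying assignment.

SATISFIABLE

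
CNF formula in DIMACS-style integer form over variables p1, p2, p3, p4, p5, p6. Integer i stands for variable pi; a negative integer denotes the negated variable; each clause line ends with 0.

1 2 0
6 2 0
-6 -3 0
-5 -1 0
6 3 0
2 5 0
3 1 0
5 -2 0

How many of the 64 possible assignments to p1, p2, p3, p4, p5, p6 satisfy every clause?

The models are:
  p1=0 p2=1 p3=1 p4=0 p5=1 p6=0
  p1=0 p2=1 p3=1 p4=1 p5=1 p6=0
That's 2 in total.

2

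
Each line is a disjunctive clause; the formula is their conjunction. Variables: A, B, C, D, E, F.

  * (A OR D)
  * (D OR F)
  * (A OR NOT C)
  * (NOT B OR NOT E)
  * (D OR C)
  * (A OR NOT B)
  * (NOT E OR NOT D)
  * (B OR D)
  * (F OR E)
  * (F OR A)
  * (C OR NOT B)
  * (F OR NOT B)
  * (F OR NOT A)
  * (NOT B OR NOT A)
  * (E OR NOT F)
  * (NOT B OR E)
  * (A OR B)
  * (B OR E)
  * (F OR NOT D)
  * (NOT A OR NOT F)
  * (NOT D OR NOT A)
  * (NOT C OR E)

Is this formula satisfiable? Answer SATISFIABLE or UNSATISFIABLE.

A = True:
  propagation gives F=True; an empty clause results — contradiction.
A = False:
  propagation gives D=True, C=False, B=False; an empty clause results — contradiction.
Every branch closes, so no satisfying assignment exists.

UNSATISFIABLE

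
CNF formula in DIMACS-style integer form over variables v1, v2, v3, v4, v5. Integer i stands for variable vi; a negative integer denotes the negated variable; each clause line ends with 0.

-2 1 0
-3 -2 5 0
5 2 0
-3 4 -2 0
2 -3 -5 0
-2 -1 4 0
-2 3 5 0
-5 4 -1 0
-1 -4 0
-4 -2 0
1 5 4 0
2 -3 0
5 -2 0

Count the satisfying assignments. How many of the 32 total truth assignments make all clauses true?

The models are:
  v1=0 v2=0 v3=0 v4=0 v5=1
  v1=0 v2=0 v3=0 v4=1 v5=1
Count: 2.

2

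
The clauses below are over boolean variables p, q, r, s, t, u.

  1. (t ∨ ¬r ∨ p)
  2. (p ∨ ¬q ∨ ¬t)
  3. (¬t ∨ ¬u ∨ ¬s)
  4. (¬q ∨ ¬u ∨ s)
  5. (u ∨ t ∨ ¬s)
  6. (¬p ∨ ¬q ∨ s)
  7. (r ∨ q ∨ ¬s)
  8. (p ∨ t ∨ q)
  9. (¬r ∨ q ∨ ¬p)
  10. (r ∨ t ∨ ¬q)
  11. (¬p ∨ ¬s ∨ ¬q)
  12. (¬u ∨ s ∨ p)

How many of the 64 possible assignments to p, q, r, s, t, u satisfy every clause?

7

The models are:
  p=0 q=0 r=0 s=0 t=1 u=0
  p=0 q=0 r=1 s=0 t=1 u=0
  p=0 q=0 r=1 s=1 t=1 u=0
  p=1 q=0 r=0 s=0 t=0 u=0
  p=1 q=0 r=0 s=0 t=0 u=1
  p=1 q=0 r=0 s=0 t=1 u=0
  p=1 q=0 r=0 s=0 t=1 u=1
That's 7 in total.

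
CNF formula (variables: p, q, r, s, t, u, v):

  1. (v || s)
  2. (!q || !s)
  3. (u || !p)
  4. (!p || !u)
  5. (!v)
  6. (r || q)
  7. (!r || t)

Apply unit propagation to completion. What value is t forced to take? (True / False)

(!v) is a unit clause: v = False.
(v || s): since v = False, the clause reduces to (s). s = True.
(!s || !q): since s = True, the clause reduces to (!q). q = False.
(r || q) with q = False leaves only r, so r = True.
(!r || t) with r = True leaves only t, so t = True.

True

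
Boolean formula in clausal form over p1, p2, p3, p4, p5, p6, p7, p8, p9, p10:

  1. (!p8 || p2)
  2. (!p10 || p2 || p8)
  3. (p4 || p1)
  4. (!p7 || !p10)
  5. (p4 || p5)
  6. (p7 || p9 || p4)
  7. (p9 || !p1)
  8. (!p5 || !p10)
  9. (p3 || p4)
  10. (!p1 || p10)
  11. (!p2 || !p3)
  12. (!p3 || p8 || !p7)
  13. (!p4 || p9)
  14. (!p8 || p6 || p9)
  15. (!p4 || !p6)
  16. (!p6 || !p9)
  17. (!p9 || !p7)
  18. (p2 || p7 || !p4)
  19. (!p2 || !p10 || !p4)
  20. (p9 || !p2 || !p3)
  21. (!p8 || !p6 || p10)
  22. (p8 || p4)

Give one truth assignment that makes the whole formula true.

p1=0  p2=1  p3=0  p4=1  p5=0  p6=0  p7=0  p8=1  p9=1  p10=0

Check each clause:
  1. (!p8 || p2) — p2 is true.
  2. (!p10 || p2 || p8) — p8 is true.
  3. (p1 || p4) — p4 is true.
  4. (!p7 || !p10) — !p7 is true.
  5. (p5 || p4) — p4 is true.
  6. (p7 || p4 || p9) — p9 is true.
  7. (p9 || !p1) — p9 is true.
  8. (!p10 || !p5) — !p5 is true.
  9. (p4 || p3) — p4 is true.
  10. (!p1 || p10) — !p1 is true.
  11. (!p3 || !p2) — !p3 is true.
  12. (!p7 || p8 || !p3) — p8 is true.
  13. (!p4 || p9) — p9 is true.
  14. (p6 || p9 || !p8) — p9 is true.
  15. (!p6 || !p4) — !p6 is true.
  16. (!p9 || !p6) — !p6 is true.
  17. (!p7 || !p9) — !p7 is true.
  18. (!p4 || p7 || p2) — p2 is true.
  19. (!p10 || !p2 || !p4) — !p10 is true.
  20. (!p2 || p9 || !p3) — p9 is true.
  21. (!p8 || !p6 || p10) — !p6 is true.
  22. (p8 || p4) — p8 is true.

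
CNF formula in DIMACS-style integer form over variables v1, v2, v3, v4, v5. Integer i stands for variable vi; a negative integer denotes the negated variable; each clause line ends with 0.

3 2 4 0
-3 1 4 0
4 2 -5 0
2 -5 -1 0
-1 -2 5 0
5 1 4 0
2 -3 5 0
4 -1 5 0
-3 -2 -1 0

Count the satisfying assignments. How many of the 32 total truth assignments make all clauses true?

11

Split on v1, then v2.
  v1=T, v2=T: remaining (v3,v4,v5) ∈ {(F,F,T); (F,T,T)} — 2.
  v1=T, v2=F: remaining (v3,v4,v5) ∈ {(F,T,F)} — 1.
  v1=F, v2=T: 5 of the 8 assignments to (v3,v4,v5) work.
  v1=F, v2=F: remaining (v3,v4,v5) ∈ {(F,T,F); (F,T,T); (T,T,T)} — 3.
Total: 2 + 1 + 5 + 3 = 11.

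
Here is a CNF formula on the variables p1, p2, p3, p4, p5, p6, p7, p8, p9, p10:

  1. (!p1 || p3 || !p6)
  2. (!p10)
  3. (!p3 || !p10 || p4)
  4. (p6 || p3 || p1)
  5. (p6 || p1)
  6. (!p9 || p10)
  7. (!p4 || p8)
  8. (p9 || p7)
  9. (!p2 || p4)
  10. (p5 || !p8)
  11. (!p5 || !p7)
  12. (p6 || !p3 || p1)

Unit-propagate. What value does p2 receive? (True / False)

(!p10) stands alone — p10 = False.
(!p9 || p10): since p10 = False, the clause reduces to (!p9). p9 = False.
(p9 || p7) with p9 = False leaves only p7, so p7 = True.
(!p7 || !p5) with p7 = True leaves only !p5, so p5 = False.
In (p5 || !p8), p5 is now false; !p8 must hold, so p8 = False.
(p8 || !p4) with p8 = False leaves only !p4, so p4 = False.
In (p4 || !p2), p4 is now false; !p2 must hold, so p2 = False.

False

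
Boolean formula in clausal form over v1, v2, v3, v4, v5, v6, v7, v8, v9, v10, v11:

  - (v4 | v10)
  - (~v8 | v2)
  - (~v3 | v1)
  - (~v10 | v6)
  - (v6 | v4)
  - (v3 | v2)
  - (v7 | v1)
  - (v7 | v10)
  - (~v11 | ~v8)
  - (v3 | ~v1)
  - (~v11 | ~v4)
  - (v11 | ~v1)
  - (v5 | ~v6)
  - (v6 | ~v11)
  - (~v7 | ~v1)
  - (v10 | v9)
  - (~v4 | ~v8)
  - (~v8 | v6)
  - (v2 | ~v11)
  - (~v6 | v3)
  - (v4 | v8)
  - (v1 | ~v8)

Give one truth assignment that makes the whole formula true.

v1 = F, v2 = T, v3 = F, v4 = T, v5 = T, v6 = F, v7 = T, v8 = F, v9 = T, v10 = F, v11 = F

Check each clause:
  1. (v4 | v10) — v4 is true.
  2. (~v8 | v2) — ~v8 is true.
  3. (~v3 | v1) — ~v3 is true.
  4. (v6 | ~v10) — ~v10 is true.
  5. (v6 | v4) — v4 is true.
  6. (v3 | v2) — v2 is true.
  7. (v7 | v1) — v7 is true.
  8. (v10 | v7) — v7 is true.
  9. (~v8 | ~v11) — ~v8 is true.
  10. (v3 | ~v1) — ~v1 is true.
  11. (~v4 | ~v11) — ~v11 is true.
  12. (~v1 | v11) — ~v1 is true.
  13. (v5 | ~v6) — ~v6 is true.
  14. (~v11 | v6) — ~v11 is true.
  15. (~v1 | ~v7) — ~v1 is true.
  16. (v9 | v10) — v9 is true.
  17. (~v8 | ~v4) — ~v8 is true.
  18. (v6 | ~v8) — ~v8 is true.
  19. (~v11 | v2) — v2 is true.
  20. (v3 | ~v6) — ~v6 is true.
  21. (v8 | v4) — v4 is true.
  22. (v1 | ~v8) — ~v8 is true.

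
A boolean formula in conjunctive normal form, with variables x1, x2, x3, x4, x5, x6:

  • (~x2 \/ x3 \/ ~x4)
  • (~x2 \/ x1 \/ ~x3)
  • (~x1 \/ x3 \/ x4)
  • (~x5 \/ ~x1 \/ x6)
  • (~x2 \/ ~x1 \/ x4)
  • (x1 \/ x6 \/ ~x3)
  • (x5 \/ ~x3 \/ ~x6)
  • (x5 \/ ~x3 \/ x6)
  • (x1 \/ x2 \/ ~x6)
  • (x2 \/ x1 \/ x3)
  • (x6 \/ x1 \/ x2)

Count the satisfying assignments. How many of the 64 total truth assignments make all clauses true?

10

Case analysis on x1 and x3:
  x1=T, x3=T: remaining (x2,x4,x5,x6) ∈ {(F,F,T,T); (F,T,T,T); (T,T,T,T)} — 3.
  x1=T, x3=F: remaining (x2,x4,x5,x6) ∈ {(F,T,F,F); (F,T,F,T); (F,T,T,T)} — 3.
  x1=F, x3=T: a clause becomes empty — 0.
  x1=F, x3=F: remaining (x2,x4,x5,x6) ∈ {(T,F,F,F); (T,F,F,T); (T,F,T,F); (T,F,T,T)} — 4.
Total: 3 + 3 + 0 + 4 = 10.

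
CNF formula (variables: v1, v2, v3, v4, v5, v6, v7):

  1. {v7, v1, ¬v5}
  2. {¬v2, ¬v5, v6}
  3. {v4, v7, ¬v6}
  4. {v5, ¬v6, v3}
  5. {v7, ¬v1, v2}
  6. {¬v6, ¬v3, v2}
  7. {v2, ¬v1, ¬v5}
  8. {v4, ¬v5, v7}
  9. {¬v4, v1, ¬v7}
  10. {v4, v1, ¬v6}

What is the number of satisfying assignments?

Split on v1, then v5.
  v1=1, v5=1: v3 free; 3 ways for (v2,v4,v6,v7) × 2^1 = 6.
  v1=1, v5=0: 15 of the 32 assignments to (v2,v3,v4,v6,v7) work.
  v1=0, v5=1: remaining (v2,v3,v4,v6,v7) ∈ {(0,0,0,0,1); (0,1,0,0,1)} — 2.
  v1=0, v5=0: 13 of the 32 assignments to (v2,v3,v4,v6,v7) work.
Total: 6 + 15 + 2 + 13 = 36.

36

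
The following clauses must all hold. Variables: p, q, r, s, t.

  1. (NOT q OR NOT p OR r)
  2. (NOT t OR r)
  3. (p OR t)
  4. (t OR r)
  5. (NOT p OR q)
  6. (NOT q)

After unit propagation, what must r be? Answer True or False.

Unit clause (NOT q) sets q = False.
(NOT p OR q): since q = False, the clause reduces to (NOT p). p = False.
(p OR t): since p = False, the clause reduces to (t). t = True.
(r OR NOT t): since t = True, the clause reduces to (r). r = True.

True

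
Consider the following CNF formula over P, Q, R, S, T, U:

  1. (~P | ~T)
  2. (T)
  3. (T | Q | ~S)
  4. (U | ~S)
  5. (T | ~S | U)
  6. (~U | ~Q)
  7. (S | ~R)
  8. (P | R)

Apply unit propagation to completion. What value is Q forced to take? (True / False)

False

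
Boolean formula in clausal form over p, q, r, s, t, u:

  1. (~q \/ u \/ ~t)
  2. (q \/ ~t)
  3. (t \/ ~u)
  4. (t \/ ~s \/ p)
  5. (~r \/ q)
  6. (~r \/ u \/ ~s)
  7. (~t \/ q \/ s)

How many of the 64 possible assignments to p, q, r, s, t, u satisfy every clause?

Case analysis on t and q:
  t=1, q=1: forces u=1; p, r, s free → 2^3 = 8.
  t=1, q=0: a clause becomes empty — 0.
  t=0, q=1: 5 of the 16 assignments to (p,r,s,u) work.
  t=0, q=0: remaining (p,r,s,u) ∈ {(0,0,0,0); (1,0,0,0); (1,0,1,0)} — 3.
Total: 8 + 0 + 5 + 3 = 16.

16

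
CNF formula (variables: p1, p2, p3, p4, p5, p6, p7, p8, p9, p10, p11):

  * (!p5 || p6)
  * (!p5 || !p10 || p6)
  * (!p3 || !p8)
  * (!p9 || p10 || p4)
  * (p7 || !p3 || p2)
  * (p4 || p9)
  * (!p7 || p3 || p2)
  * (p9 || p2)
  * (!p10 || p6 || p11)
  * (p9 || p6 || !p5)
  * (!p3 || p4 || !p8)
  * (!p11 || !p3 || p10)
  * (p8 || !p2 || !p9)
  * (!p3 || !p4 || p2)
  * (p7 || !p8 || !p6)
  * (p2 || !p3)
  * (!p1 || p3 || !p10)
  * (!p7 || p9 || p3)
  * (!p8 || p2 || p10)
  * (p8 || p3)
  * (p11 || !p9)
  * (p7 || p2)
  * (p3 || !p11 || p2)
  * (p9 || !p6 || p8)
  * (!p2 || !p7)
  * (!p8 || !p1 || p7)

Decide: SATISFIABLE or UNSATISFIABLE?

SATISFIABLE

Pure literal: p1 appears only negated; assign p1 = False.
Pure literal: p5 appears only negated; assign p5 = False.
Try p2 = True.
  then p7 is forced to False.
Try p3 = False.
  then p8 is forced to True.
  then p6 is forced to False.
Branch on p4: take p4 = True.
For the remaining variables, p9 = False, p10 = True, p11 = True works.
Every clause has at least one true literal under this assignment.
So p1 = F, p2 = T, p3 = F, p4 = T, p5 = F, p6 = F, p7 = F, p8 = T, p9 = F, p10 = T, p11 = T is a satisfying assignment.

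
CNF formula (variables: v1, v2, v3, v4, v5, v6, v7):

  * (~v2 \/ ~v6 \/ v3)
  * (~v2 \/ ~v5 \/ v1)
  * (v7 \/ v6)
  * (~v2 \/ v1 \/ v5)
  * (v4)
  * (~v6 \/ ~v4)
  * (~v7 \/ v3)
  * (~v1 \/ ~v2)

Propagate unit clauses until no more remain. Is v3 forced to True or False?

(v4) stands alone — v4 = True.
From (~v4 \/ ~v6) and v4 = True: v6 = False.
From (v7 \/ v6) and v6 = False: v7 = True.
(~v7 \/ v3) with v7 = True leaves only v3, so v3 = True.

True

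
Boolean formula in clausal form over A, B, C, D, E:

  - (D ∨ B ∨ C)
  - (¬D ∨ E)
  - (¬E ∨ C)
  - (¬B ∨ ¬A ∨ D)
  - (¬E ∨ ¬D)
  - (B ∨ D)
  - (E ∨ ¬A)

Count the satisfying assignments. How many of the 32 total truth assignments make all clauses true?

3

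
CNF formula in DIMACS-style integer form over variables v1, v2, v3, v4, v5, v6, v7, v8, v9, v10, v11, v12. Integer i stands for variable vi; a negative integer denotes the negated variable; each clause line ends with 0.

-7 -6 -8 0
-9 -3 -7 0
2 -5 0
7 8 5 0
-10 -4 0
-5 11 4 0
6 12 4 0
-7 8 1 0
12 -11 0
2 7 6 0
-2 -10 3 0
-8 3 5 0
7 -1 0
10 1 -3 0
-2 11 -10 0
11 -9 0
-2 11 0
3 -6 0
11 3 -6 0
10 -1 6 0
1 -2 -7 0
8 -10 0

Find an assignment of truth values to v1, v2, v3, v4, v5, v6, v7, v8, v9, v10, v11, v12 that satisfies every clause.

v1=F, v2=T, v3=T, v4=F, v5=F, v6=F, v7=F, v8=T, v9=T, v10=T, v11=T, v12=T

v12 occurs only positively in the remaining clauses — set v12 = True.
Branch on v1: take v1 = False.
For the remaining variables, v2 = True, v3 = True, v4 = False, v5 = False, v6 = False, v7 = False, v8 = True, v9 = True, v10 = True, v11 = True works.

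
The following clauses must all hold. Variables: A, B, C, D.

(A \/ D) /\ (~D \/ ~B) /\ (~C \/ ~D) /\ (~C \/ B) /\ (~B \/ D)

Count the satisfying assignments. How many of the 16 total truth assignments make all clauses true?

3

The models are:
  A=0 B=0 C=0 D=1
  A=1 B=0 C=0 D=0
  A=1 B=0 C=0 D=1
Count: 3.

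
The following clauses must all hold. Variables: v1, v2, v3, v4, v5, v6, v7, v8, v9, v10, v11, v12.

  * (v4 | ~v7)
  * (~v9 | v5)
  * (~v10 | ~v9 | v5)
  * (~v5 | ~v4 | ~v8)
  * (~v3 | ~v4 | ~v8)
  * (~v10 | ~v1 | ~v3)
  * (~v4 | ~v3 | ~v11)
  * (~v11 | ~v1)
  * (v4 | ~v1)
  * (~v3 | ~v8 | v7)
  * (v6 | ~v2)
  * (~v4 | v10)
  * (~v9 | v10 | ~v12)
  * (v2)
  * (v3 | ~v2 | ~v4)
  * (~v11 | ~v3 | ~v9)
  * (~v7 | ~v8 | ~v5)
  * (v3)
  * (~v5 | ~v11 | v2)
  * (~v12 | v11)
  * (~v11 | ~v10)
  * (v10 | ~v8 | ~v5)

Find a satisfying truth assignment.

v1=F, v2=T, v3=T, v4=F, v5=F, v6=T, v7=F, v8=F, v9=F, v10=F, v11=T, v12=F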